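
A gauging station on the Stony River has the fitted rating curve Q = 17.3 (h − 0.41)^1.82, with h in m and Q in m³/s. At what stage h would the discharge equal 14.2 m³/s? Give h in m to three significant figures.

h − h₀ = (Q/C)^(1/b) = (14.2/17.3)^(1/1.82) = 0.8972 m
h = 0.41 + 0.8972 = 1.307 m

1.31 m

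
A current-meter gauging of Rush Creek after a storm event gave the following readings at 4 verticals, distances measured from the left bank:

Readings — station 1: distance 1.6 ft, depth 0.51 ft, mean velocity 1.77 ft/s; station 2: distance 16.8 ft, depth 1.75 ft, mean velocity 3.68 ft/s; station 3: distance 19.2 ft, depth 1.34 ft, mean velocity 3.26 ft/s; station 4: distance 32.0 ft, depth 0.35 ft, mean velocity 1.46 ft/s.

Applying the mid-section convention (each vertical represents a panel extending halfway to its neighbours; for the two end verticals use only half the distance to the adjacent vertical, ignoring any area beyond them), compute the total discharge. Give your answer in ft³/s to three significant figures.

100 ft³/s

w_1 = (16.8 − 1.6)/2 = 7.6 ft; q_1 = 1.77 × 0.51 × 7.6 = 6.861 ft³/s
w_2 = (19.2 − 1.6)/2 = 8.8 ft; q_2 = 3.68 × 1.75 × 8.8 = 56.67 ft³/s
w_3 = (32.0 − 16.8)/2 = 7.6 ft; q_3 = 3.26 × 1.34 × 7.6 = 33.20 ft³/s
w_4 = (32.0 − 19.2)/2 = 6.4 ft; q_4 = 1.46 × 0.35 × 6.4 = 3.270 ft³/s
Q = Σ qᵢ = 100.0 ft³/s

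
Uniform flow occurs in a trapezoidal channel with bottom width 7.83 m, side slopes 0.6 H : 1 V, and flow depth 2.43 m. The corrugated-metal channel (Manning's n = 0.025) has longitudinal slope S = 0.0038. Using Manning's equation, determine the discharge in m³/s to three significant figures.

78.4 m³/s

A = (b + z·y)·y = (7.83 + 0.6×2.43)×2.43 = 22.57 m²
P = b + 2y√(1+z²) = 7.83 + 2×2.43×√(1+0.6²) = 13.50 m
R = A/P = 22.57/13.50 = 1.672 m
Q = (1/n)·A·R^(2/3)·S^(1/2) = (1/0.025) × 22.57 × 1.672^(2/3) × 0.0038^(1/2) = 78.40 m³/s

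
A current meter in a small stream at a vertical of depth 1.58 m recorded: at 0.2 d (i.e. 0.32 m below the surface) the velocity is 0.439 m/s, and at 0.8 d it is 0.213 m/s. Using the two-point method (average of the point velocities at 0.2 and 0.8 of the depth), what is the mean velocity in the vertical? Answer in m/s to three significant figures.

v̄ = (0.439 + 0.213) / 2 = 0.3260 m/s

0.326 m/s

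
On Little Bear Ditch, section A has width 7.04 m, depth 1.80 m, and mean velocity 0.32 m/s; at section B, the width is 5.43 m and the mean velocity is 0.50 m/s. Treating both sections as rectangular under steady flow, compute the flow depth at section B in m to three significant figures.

1.49 m

Q = A₁V₁ = (7.04×1.80) × 0.32 = 4.055 m³/s
d₂ = Q/(b₂ V₂) = 4.055/(5.43×0.50) = 1.494 m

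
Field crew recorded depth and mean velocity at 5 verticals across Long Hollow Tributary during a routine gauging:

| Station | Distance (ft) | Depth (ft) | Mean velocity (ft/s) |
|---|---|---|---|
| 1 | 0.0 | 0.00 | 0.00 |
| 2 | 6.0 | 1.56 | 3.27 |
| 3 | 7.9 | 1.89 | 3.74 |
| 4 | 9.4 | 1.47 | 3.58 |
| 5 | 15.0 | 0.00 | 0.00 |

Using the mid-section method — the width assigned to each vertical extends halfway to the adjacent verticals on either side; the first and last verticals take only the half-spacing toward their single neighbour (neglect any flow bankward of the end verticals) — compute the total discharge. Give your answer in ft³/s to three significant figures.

w_2 = (7.9 − 0.0)/2 = 3.95 ft; q_2 = 3.27 × 1.56 × 3.95 = 20.15 ft³/s
w_3 = (9.4 − 6.0)/2 = 1.7 ft; q_3 = 3.74 × 1.89 × 1.7 = 12.02 ft³/s
w_4 = (15.0 − 7.9)/2 = 3.55 ft; q_4 = 3.58 × 1.47 × 3.55 = 18.68 ft³/s
Stations 1, 5 contribute zero (depth or velocity is 0).
Q = Σ qᵢ = 50.85 ft³/s

50.8 ft³/s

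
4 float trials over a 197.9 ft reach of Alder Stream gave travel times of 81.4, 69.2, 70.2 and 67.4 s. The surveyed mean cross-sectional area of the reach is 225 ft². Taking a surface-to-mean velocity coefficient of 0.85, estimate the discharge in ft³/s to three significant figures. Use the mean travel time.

t̄ = (81.4 + 69.2 + 70.2 + 67.4) / 4 = 72.05 s
v_surface = L / t̄ = 197.9 / 72.05 = 2.747 ft/s
v_mean = 0.85 × 2.747 = 2.335 ft/s
Q = A × v_mean = 225 × 2.335 = 525.3 ft³/s

525 ft³/s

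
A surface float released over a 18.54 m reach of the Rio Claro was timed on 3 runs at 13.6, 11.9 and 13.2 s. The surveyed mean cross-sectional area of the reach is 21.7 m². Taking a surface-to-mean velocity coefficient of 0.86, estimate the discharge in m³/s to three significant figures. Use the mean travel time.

26.8 m³/s

t̄ = (13.6 + 11.9 + 13.2) / 3 = 12.9 s
v_surface = L / t̄ = 18.54 / 12.9 = 1.437 m/s
v_mean = 0.86 × 1.437 = 1.236 m/s
Q = A × v_mean = 21.7 × 1.236 = 26.82 m³/s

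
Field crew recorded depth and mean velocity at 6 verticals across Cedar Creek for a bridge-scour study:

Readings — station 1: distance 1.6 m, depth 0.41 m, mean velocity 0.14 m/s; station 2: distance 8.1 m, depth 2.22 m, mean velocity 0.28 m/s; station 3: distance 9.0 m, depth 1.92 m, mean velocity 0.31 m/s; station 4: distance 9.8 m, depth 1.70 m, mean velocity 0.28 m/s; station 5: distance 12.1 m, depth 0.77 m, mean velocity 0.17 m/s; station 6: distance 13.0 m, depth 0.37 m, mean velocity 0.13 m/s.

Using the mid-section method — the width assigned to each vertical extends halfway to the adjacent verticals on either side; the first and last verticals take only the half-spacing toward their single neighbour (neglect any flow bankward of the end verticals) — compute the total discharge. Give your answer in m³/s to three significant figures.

3.96 m³/s

w_1 = (8.1 − 1.6)/2 = 3.25 m; q_1 = 0.14 × 0.41 × 3.25 = 0.1866 m³/s
w_2 = (9.0 − 1.6)/2 = 3.7 m; q_2 = 0.28 × 2.22 × 3.7 = 2.300 m³/s
w_3 = (9.8 − 8.1)/2 = 0.85 m; q_3 = 0.31 × 1.92 × 0.85 = 0.5059 m³/s
w_4 = (12.1 − 9.0)/2 = 1.55 m; q_4 = 0.28 × 1.70 × 1.55 = 0.7378 m³/s
w_5 = (13.0 − 9.8)/2 = 1.6 m; q_5 = 0.17 × 0.77 × 1.6 = 0.2094 m³/s
w_6 = (13.0 − 12.1)/2 = 0.45 m; q_6 = 0.13 × 0.37 × 0.45 = 0.02165 m³/s
Q = Σ qᵢ = 3.961 m³/s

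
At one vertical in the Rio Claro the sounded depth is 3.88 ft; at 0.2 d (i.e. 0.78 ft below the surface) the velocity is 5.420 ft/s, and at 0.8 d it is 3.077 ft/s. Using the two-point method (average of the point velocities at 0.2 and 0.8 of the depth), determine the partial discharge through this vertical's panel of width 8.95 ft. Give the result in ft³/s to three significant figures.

148 ft³/s

v̄ = (5.420 + 3.077) / 2 = 4.249 ft/s
q = v̄ × d × w = 4.249 × 3.88 × 8.95 = 147.5 ft³/s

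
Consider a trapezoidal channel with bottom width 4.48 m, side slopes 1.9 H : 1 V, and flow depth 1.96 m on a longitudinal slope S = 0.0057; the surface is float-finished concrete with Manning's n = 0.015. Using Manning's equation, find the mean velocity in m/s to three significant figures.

5.83 m/s

A = (b + z·y)·y = (4.48 + 1.9×1.96)×1.96 = 16.08 m²
P = b + 2y√(1+z²) = 4.48 + 2×1.96×√(1+1.9²) = 12.90 m
R = A/P = 16.08/12.90 = 1.247 m
Q = (1/n)·A·R^(2/3)·S^(1/2) = (1/0.015) × 16.08 × 1.247^(2/3) × 0.0057^(1/2) = 93.76 m³/s
V = Q/A = 93.76/16.08 = 5.831 m/s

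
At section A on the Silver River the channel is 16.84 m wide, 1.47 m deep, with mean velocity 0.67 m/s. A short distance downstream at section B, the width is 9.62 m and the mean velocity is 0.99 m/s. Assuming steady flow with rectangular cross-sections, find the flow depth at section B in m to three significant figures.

1.74 m

Q = A₁V₁ = (16.84×1.47) × 0.67 = 16.59 m³/s
d₂ = Q/(b₂ V₂) = 16.59/(9.62×0.99) = 1.742 m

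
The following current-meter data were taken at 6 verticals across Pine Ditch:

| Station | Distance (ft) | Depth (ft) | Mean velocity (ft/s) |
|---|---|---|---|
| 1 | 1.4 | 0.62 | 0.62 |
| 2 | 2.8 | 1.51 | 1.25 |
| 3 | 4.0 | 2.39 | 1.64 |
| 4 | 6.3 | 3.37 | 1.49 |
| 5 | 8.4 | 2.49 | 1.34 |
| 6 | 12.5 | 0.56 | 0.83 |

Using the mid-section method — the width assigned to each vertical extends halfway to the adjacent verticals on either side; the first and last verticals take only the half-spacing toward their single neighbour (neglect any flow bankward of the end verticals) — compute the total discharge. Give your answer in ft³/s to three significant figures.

w_1 = (2.8 − 1.4)/2 = 0.7 ft; q_1 = 0.62 × 0.62 × 0.7 = 0.2691 ft³/s
w_2 = (4.0 − 1.4)/2 = 1.3 ft; q_2 = 1.25 × 1.51 × 1.3 = 2.454 ft³/s
w_3 = (6.3 − 2.8)/2 = 1.75 ft; q_3 = 1.64 × 2.39 × 1.75 = 6.859 ft³/s
w_4 = (8.4 − 4.0)/2 = 2.2 ft; q_4 = 1.49 × 3.37 × 2.2 = 11.05 ft³/s
w_5 = (12.5 − 6.3)/2 = 3.1 ft; q_5 = 1.34 × 2.49 × 3.1 = 10.34 ft³/s
w_6 = (12.5 − 8.4)/2 = 2.05 ft; q_6 = 0.83 × 0.56 × 2.05 = 0.9528 ft³/s
Q = Σ qᵢ = 31.93 ft³/s

31.9 ft³/s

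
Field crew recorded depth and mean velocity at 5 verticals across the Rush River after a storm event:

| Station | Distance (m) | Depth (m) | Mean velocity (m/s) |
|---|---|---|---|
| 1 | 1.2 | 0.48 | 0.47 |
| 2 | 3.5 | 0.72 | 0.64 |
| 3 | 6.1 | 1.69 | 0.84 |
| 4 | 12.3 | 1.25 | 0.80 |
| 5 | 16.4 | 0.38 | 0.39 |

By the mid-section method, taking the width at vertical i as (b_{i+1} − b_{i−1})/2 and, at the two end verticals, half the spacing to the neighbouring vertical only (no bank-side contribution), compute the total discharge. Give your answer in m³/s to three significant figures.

13.1 m³/s

w_1 = (3.5 − 1.2)/2 = 1.15 m; q_1 = 0.47 × 0.48 × 1.15 = 0.2594 m³/s
w_2 = (6.1 − 1.2)/2 = 2.45 m; q_2 = 0.64 × 0.72 × 2.45 = 1.129 m³/s
w_3 = (12.3 − 3.5)/2 = 4.4 m; q_3 = 0.84 × 1.69 × 4.4 = 6.246 m³/s
w_4 = (16.4 − 6.1)/2 = 5.15 m; q_4 = 0.80 × 1.25 × 5.15 = 5.150 m³/s
w_5 = (16.4 − 12.3)/2 = 2.05 m; q_5 = 0.39 × 0.38 × 2.05 = 0.3038 m³/s
Q = Σ qᵢ = 13.09 m³/s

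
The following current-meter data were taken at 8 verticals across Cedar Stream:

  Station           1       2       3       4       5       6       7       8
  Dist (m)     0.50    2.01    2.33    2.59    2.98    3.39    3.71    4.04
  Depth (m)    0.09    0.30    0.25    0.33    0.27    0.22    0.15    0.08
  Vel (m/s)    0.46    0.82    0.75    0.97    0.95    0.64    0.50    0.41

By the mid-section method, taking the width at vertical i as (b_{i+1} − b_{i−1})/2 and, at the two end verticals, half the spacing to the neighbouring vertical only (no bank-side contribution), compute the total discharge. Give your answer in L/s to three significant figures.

w_1 = (2.01 − 0.50)/2 = 0.755 m; q_1 = 0.46 × 0.09 × 0.755 = 0.03126 m³/s
w_2 = (2.33 − 0.50)/2 = 0.915 m; q_2 = 0.82 × 0.30 × 0.915 = 0.2251 m³/s
w_3 = (2.59 − 2.01)/2 = 0.29 m; q_3 = 0.75 × 0.25 × 0.29 = 0.05438 m³/s
w_4 = (2.98 − 2.33)/2 = 0.325 m; q_4 = 0.97 × 0.33 × 0.325 = 0.1040 m³/s
w_5 = (3.39 − 2.59)/2 = 0.4 m; q_5 = 0.95 × 0.27 × 0.4 = 0.1026 m³/s
w_6 = (3.71 − 2.98)/2 = 0.365 m; q_6 = 0.64 × 0.22 × 0.365 = 0.05139 m³/s
w_7 = (4.04 − 3.39)/2 = 0.325 m; q_7 = 0.50 × 0.15 × 0.325 = 0.02438 m³/s
w_8 = (4.04 − 3.71)/2 = 0.165 m; q_8 = 0.41 × 0.08 × 0.165 = 0.005412 m³/s
Q = Σ qᵢ = 0.5985 m³/s
= 0.5985 × 1000 = 598.5 L/s

599 L/s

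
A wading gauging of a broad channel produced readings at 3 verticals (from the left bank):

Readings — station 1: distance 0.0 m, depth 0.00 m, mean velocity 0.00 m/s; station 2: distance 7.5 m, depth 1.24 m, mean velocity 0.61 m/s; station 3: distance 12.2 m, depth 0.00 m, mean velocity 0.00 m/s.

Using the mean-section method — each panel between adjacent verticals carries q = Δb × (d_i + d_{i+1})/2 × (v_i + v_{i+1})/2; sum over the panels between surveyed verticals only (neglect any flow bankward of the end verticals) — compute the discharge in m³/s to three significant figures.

2.31 m³/s

Panel 1-2: Δb = 7.5 m, d̄ = (0.00+1.24)/2 = 0.62, v̄ = (0.00+0.61)/2 = 0.305 → q = 7.5×0.62×0.305 = 1.418 m³/s
Panel 2-3: Δb = 4.7 m, d̄ = (1.24+0.00)/2 = 0.62, v̄ = (0.61+0.00)/2 = 0.305 → q = 4.7×0.62×0.305 = 0.8888 m³/s
Q = Σ q = 2.307 m³/s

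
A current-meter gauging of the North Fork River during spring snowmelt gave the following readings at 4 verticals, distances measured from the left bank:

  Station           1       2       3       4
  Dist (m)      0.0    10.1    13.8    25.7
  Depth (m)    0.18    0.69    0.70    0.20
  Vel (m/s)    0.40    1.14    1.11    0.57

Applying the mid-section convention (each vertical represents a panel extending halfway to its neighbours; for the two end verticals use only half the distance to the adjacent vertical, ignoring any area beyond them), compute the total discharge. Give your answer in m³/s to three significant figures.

12.5 m³/s

w_1 = (10.1 − 0.0)/2 = 5.05 m; q_1 = 0.40 × 0.18 × 5.05 = 0.3636 m³/s
w_2 = (13.8 − 0.0)/2 = 6.9 m; q_2 = 1.14 × 0.69 × 6.9 = 5.428 m³/s
w_3 = (25.7 − 10.1)/2 = 7.8 m; q_3 = 1.11 × 0.70 × 7.8 = 6.061 m³/s
w_4 = (25.7 − 13.8)/2 = 5.95 m; q_4 = 0.57 × 0.20 × 5.95 = 0.6783 m³/s
Q = Σ qᵢ = 12.53 m³/s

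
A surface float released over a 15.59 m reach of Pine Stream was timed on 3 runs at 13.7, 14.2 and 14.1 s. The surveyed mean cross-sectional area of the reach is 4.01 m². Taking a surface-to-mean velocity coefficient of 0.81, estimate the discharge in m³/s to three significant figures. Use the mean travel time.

t̄ = (13.7 + 14.2 + 14.1) / 3 = 14 s
v_surface = L / t̄ = 15.59 / 14 = 1.114 m/s
v_mean = 0.81 × 1.114 = 0.9020 m/s
Q = A × v_mean = 4.01 × 0.9020 = 3.617 m³/s

3.62 m³/s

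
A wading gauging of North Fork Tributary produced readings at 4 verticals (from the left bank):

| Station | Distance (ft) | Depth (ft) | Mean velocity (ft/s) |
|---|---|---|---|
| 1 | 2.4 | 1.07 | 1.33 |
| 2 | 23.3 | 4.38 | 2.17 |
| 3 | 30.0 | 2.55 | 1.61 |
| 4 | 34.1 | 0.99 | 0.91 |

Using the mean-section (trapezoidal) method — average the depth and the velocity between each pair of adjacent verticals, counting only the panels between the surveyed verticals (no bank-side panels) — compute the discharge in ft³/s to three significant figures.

Panel 1-2: Δb = 20.9 ft, d̄ = (1.07+4.38)/2 = 2.725, v̄ = (1.33+2.17)/2 = 1.75 → q = 20.9×2.725×1.75 = 99.67 ft³/s
Panel 2-3: Δb = 6.7 ft, d̄ = (4.38+2.55)/2 = 3.465, v̄ = (2.17+1.61)/2 = 1.89 → q = 6.7×3.465×1.89 = 43.88 ft³/s
Panel 3-4: Δb = 4.1 ft, d̄ = (2.55+0.99)/2 = 1.77, v̄ = (1.61+0.91)/2 = 1.26 → q = 4.1×1.77×1.26 = 9.144 ft³/s
Q = Σ q = 152.7 ft³/s

153 ft³/s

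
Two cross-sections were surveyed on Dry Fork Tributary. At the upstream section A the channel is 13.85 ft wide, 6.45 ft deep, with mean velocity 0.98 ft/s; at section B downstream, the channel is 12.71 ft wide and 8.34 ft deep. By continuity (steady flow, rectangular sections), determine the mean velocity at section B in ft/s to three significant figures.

0.826 ft/s

Q = A₁V₁ = (13.85×6.45) × 0.98 = 87.55 ft³/s
A₂ = 12.71 × 8.34 = 106.0 ft²
V₂ = Q/A₂ = 87.55/106.0 = 0.8259 ft/s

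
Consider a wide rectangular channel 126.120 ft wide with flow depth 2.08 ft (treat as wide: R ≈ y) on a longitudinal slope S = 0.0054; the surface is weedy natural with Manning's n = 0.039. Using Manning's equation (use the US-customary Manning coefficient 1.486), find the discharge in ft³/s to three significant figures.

1200 ft³/s

A = b·y = 126.120 × 2.08 = 262.3 ft²
Wide channel: R ≈ y = 2.08 ft
Q = (1.486/n)·A·R^(2/3)·S^(1/2) = (1.486/0.039) × 262.3 × 2.080^(2/3) × 0.0054^(1/2) = 1197 ft³/s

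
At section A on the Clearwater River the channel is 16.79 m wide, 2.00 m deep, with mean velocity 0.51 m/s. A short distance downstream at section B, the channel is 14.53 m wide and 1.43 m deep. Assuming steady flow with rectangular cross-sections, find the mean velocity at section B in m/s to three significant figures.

0.824 m/s

Q = A₁V₁ = (16.79×2.00) × 0.51 = 17.13 m³/s
A₂ = 14.53 × 1.43 = 20.78 m²
V₂ = Q/A₂ = 17.13/20.78 = 0.8242 m/s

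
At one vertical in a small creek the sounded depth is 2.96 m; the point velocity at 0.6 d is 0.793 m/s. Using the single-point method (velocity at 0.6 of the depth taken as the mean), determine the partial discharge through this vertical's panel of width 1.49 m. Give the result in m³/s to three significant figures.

v̄ = v₀.₆ = 0.793 m/s
q = v̄ × d × w = 0.7930 × 2.96 × 1.49 = 3.497 m³/s

3.50 m³/s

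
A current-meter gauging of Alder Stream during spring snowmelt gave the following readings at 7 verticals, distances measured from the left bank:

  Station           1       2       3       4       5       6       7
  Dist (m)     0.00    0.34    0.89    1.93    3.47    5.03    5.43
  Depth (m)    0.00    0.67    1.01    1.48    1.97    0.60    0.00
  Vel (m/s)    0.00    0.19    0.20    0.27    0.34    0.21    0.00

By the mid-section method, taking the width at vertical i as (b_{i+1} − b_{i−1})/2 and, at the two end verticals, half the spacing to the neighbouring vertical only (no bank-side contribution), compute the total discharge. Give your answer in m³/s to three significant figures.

1.89 m³/s

w_2 = (0.89 − 0.00)/2 = 0.445 m; q_2 = 0.19 × 0.67 × 0.445 = 0.05665 m³/s
w_3 = (1.93 − 0.34)/2 = 0.795 m; q_3 = 0.20 × 1.01 × 0.795 = 0.1606 m³/s
w_4 = (3.47 − 0.89)/2 = 1.29 m; q_4 = 0.27 × 1.48 × 1.29 = 0.5155 m³/s
w_5 = (5.03 − 1.93)/2 = 1.55 m; q_5 = 0.34 × 1.97 × 1.55 = 1.038 m³/s
w_6 = (5.43 − 3.47)/2 = 0.98 m; q_6 = 0.21 × 0.60 × 0.98 = 0.1235 m³/s
Stations 1, 7 contribute zero (depth or velocity is 0).
Q = Σ qᵢ = 1.894 m³/s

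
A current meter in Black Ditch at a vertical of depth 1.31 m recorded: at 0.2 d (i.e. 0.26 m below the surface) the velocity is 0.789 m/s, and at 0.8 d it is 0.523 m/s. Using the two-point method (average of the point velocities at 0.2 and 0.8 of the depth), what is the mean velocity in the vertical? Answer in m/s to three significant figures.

0.656 m/s

v̄ = (0.789 + 0.523) / 2 = 0.6560 m/s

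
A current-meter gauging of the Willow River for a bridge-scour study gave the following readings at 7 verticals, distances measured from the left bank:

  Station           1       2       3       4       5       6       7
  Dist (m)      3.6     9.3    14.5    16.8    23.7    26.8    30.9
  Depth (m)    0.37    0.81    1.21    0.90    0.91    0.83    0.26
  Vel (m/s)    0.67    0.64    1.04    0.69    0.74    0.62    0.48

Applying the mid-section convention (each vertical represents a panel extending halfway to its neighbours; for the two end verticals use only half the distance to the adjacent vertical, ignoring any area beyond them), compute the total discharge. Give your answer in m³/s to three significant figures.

16.6 m³/s

w_1 = (9.3 − 3.6)/2 = 2.85 m; q_1 = 0.67 × 0.37 × 2.85 = 0.7065 m³/s
w_2 = (14.5 − 3.6)/2 = 5.45 m; q_2 = 0.64 × 0.81 × 5.45 = 2.825 m³/s
w_3 = (16.8 − 9.3)/2 = 3.75 m; q_3 = 1.04 × 1.21 × 3.75 = 4.719 m³/s
w_4 = (23.7 − 14.5)/2 = 4.6 m; q_4 = 0.69 × 0.90 × 4.6 = 2.857 m³/s
w_5 = (26.8 − 16.8)/2 = 5 m; q_5 = 0.74 × 0.91 × 5 = 3.367 m³/s
w_6 = (30.9 − 23.7)/2 = 3.6 m; q_6 = 0.62 × 0.83 × 3.6 = 1.853 m³/s
w_7 = (30.9 − 26.8)/2 = 2.05 m; q_7 = 0.48 × 0.26 × 2.05 = 0.2558 m³/s
Q = Σ qᵢ = 16.58 m³/s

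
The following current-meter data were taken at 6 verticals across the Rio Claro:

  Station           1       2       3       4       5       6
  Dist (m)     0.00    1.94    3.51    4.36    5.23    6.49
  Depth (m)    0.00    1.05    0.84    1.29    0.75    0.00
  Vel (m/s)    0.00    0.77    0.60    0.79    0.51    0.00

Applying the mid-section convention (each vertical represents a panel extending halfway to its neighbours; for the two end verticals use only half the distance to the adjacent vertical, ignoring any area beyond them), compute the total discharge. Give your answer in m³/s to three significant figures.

3.31 m³/s

w_2 = (3.51 − 0.00)/2 = 1.755 m; q_2 = 0.77 × 1.05 × 1.755 = 1.419 m³/s
w_3 = (4.36 − 1.94)/2 = 1.21 m; q_3 = 0.60 × 0.84 × 1.21 = 0.6098 m³/s
w_4 = (5.23 − 3.51)/2 = 0.86 m; q_4 = 0.79 × 1.29 × 0.86 = 0.8764 m³/s
w_5 = (6.49 − 4.36)/2 = 1.065 m; q_5 = 0.51 × 0.75 × 1.065 = 0.4074 m³/s
Stations 1, 6 contribute zero (depth or velocity is 0).
Q = Σ qᵢ = 3.313 m³/s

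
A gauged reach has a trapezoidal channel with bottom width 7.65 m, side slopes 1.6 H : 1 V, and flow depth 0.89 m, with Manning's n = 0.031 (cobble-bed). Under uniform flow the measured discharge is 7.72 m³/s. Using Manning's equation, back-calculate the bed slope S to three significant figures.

0.00133

A = (b + z·y)·y = (7.65 + 1.6×0.89)×0.89 = 8.076 m²
P = b + 2y√(1+z²) = 7.65 + 2×0.89×√(1+1.6²) = 11.01 m
R = A/P = 8.076/11.01 = 0.7336 m
S = (Q·n / (1·A·R^(2/3)))² = (7.72×0.031 / (1×8.076×0.8134))² = 0.001327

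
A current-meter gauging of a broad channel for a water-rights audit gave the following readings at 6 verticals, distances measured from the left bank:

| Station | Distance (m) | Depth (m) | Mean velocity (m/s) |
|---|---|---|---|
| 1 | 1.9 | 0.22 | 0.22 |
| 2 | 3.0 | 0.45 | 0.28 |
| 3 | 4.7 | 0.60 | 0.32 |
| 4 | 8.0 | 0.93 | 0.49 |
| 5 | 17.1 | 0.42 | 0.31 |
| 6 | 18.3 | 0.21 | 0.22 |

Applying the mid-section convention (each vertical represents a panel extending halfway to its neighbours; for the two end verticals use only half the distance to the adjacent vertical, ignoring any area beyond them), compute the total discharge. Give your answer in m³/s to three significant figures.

w_1 = (3.0 − 1.9)/2 = 0.55 m; q_1 = 0.22 × 0.22 × 0.55 = 0.02662 m³/s
w_2 = (4.7 − 1.9)/2 = 1.4 m; q_2 = 0.28 × 0.45 × 1.4 = 0.1764 m³/s
w_3 = (8.0 − 3.0)/2 = 2.5 m; q_3 = 0.32 × 0.60 × 2.5 = 0.4800 m³/s
w_4 = (17.1 − 4.7)/2 = 6.2 m; q_4 = 0.49 × 0.93 × 6.2 = 2.825 m³/s
w_5 = (18.3 − 8.0)/2 = 5.15 m; q_5 = 0.31 × 0.42 × 5.15 = 0.6705 m³/s
w_6 = (18.3 − 17.1)/2 = 0.6 m; q_6 = 0.22 × 0.21 × 0.6 = 0.02772 m³/s
Q = Σ qᵢ = 4.207 m³/s

4.21 m³/s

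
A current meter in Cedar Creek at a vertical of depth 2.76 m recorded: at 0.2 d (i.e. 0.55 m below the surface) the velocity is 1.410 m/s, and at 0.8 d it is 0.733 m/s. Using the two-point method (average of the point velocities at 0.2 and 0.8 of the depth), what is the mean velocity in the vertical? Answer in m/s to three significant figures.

1.07 m/s

v̄ = (1.410 + 0.733) / 2 = 1.072 m/s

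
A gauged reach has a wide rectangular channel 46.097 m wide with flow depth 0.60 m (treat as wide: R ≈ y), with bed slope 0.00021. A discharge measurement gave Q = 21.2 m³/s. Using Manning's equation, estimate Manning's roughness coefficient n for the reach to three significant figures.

0.0134

A = b·y = 46.097 × 0.60 = 27.66 m²
Wide channel: R ≈ y = 0.60 m
n = (1/Q)·A·R^(2/3)·S^(1/2) = (1/21.2) × 27.66 × 0.7114 × 0.01449 = 0.01345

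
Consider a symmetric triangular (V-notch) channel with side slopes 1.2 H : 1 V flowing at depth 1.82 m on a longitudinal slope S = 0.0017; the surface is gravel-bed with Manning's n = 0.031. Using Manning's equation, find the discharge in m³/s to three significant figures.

A = z·y² = 1.2×1.82² = 3.975 m²
P = 2y√(1+z²) = 2×1.82×√(1+1.2²) = 5.686 m
R = A/P = 3.975/5.686 = 0.6991 m
Q = (1/n)·A·R^(2/3)·S^(1/2) = (1/0.031) × 3.975 × 0.6991^(2/3) × 0.0017^(1/2) = 4.164 m³/s

4.16 m³/s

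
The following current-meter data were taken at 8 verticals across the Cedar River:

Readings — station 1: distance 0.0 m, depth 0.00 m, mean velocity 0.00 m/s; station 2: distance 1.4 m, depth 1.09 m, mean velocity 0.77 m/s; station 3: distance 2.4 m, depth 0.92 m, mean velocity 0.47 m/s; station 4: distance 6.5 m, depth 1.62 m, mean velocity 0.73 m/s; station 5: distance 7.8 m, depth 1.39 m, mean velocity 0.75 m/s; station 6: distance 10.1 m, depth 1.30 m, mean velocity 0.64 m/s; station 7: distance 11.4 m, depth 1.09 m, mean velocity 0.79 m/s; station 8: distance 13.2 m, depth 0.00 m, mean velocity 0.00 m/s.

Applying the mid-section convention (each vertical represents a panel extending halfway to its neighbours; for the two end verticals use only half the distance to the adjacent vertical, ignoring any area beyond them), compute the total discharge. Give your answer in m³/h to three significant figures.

w_2 = (2.4 − 0.0)/2 = 1.2 m; q_2 = 0.77 × 1.09 × 1.2 = 1.007 m³/s
w_3 = (6.5 − 1.4)/2 = 2.55 m; q_3 = 0.47 × 0.92 × 2.55 = 1.103 m³/s
w_4 = (7.8 − 2.4)/2 = 2.7 m; q_4 = 0.73 × 1.62 × 2.7 = 3.193 m³/s
w_5 = (10.1 − 6.5)/2 = 1.8 m; q_5 = 0.75 × 1.39 × 1.8 = 1.877 m³/s
w_6 = (11.4 − 7.8)/2 = 1.8 m; q_6 = 0.64 × 1.30 × 1.8 = 1.498 m³/s
w_7 = (13.2 − 10.1)/2 = 1.55 m; q_7 = 0.79 × 1.09 × 1.55 = 1.335 m³/s
Stations 1, 8 contribute zero (depth or velocity is 0).
Q = Σ qᵢ = 10.01 m³/s
= 10.01 × 3600 = 36040 m³/h

36000 m³/h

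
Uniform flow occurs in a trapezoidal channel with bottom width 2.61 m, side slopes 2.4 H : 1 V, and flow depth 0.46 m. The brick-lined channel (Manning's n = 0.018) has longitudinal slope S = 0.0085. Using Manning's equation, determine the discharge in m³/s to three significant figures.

4.28 m³/s

A = (b + z·y)·y = (2.61 + 2.4×0.46)×0.46 = 1.708 m²
P = b + 2y√(1+z²) = 2.61 + 2×0.46×√(1+2.4²) = 5.002 m
R = A/P = 1.708/5.002 = 0.3416 m
Q = (1/n)·A·R^(2/3)·S^(1/2) = (1/0.018) × 1.708 × 0.3416^(2/3) × 0.0085^(1/2) = 4.276 m³/s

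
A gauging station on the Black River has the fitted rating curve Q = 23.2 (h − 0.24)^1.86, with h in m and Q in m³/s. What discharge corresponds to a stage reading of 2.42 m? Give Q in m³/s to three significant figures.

Q = 23.2 × (2.42 − 0.24)^1.86 = 23.2 × 2.18^1.86 = 98.86 m³/s

98.9 m³/s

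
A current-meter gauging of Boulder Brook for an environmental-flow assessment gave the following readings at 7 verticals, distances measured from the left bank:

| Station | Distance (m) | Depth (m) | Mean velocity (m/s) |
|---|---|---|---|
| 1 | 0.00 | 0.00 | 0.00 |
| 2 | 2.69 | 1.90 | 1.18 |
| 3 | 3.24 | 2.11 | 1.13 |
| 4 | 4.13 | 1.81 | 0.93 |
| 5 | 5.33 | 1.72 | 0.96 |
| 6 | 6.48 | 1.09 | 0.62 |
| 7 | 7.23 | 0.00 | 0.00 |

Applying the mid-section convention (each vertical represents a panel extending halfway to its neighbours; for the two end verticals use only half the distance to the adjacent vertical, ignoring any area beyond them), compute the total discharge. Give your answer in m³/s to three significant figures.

w_2 = (3.24 − 0.00)/2 = 1.62 m; q_2 = 1.18 × 1.90 × 1.62 = 3.632 m³/s
w_3 = (4.13 − 2.69)/2 = 0.72 m; q_3 = 1.13 × 2.11 × 0.72 = 1.717 m³/s
w_4 = (5.33 − 3.24)/2 = 1.045 m; q_4 = 0.93 × 1.81 × 1.045 = 1.759 m³/s
w_5 = (6.48 − 4.13)/2 = 1.175 m; q_5 = 0.96 × 1.72 × 1.175 = 1.940 m³/s
w_6 = (7.23 − 5.33)/2 = 0.95 m; q_6 = 0.62 × 1.09 × 0.95 = 0.6420 m³/s
Stations 1, 7 contribute zero (depth or velocity is 0).
Q = Σ qᵢ = 9.690 m³/s

9.69 m³/s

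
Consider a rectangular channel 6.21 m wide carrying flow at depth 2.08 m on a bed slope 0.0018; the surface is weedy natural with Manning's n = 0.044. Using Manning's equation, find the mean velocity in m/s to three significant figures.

1.12 m/s

A = b·y = 6.21 × 2.08 = 12.92 m²
P = b + 2y = 6.21 + 2×2.08 = 10.37 m
R = A/P = 12.92/10.37 = 1.246 m
Q = (1/n)·A·R^(2/3)·S^(1/2) = (1/0.044) × 12.92 × 1.246^(2/3) × 0.0018^(1/2) = 14.42 m³/s
V = Q/A = 14.42/12.92 = 1.116 m/s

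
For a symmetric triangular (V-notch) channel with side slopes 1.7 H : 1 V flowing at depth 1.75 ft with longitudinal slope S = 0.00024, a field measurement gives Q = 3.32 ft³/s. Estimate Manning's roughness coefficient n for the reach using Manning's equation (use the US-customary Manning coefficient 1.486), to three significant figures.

0.0299

A = z·y² = 1.7×1.75² = 5.206 ft²
P = 2y√(1+z²) = 2×1.75×√(1+1.7²) = 6.903 ft
R = A/P = 5.206/6.903 = 0.7542 ft
n = (1.486/Q)·A·R^(2/3)·S^(1/2) = (1.486/3.32) × 5.206 × 0.8286 × 0.01549 = 0.02991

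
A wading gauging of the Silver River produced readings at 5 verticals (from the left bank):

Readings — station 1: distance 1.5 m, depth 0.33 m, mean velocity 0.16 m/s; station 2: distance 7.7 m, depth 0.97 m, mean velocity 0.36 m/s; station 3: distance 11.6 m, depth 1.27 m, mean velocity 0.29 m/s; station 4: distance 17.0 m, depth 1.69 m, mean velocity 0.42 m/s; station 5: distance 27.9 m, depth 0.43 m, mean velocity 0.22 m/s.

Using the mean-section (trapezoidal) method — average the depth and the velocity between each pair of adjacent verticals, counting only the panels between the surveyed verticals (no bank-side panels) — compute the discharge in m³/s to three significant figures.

9.00 m³/s

Panel 1-2: Δb = 6.2 m, d̄ = (0.33+0.97)/2 = 0.65, v̄ = (0.16+0.36)/2 = 0.26 → q = 6.2×0.65×0.26 = 1.048 m³/s
Panel 2-3: Δb = 3.9 m, d̄ = (0.97+1.27)/2 = 1.12, v̄ = (0.36+0.29)/2 = 0.325 → q = 3.9×1.12×0.325 = 1.420 m³/s
Panel 3-4: Δb = 5.4 m, d̄ = (1.27+1.69)/2 = 1.48, v̄ = (0.29+0.42)/2 = 0.355 → q = 5.4×1.48×0.355 = 2.837 m³/s
Panel 4-5: Δb = 10.9 m, d̄ = (1.69+0.43)/2 = 1.06, v̄ = (0.42+0.22)/2 = 0.32 → q = 10.9×1.06×0.32 = 3.697 m³/s
Q = Σ q = 9.002 m³/s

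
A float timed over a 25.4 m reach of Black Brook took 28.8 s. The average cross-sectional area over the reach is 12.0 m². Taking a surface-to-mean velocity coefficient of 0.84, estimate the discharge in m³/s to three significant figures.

v_surface = L / t̄ = 25.4 / 28.8 = 0.8819 m/s
v_mean = 0.84 × 0.8819 = 0.7408 m/s
Q = A × v_mean = 12.0 × 0.7408 = 8.890 m³/s

8.89 m³/s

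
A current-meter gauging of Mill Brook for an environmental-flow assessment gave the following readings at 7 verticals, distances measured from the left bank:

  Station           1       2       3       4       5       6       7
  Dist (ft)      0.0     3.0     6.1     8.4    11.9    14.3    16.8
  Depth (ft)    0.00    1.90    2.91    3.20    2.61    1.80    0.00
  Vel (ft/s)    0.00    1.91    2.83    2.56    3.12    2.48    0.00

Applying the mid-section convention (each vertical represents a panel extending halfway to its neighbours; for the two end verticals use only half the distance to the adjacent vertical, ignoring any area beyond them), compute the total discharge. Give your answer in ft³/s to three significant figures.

w_2 = (6.1 − 0.0)/2 = 3.05 ft; q_2 = 1.91 × 1.90 × 3.05 = 11.07 ft³/s
w_3 = (8.4 − 3.0)/2 = 2.7 ft; q_3 = 2.83 × 2.91 × 2.7 = 22.24 ft³/s
w_4 = (11.9 − 6.1)/2 = 2.9 ft; q_4 = 2.56 × 3.20 × 2.9 = 23.76 ft³/s
w_5 = (14.3 − 8.4)/2 = 2.95 ft; q_5 = 3.12 × 2.61 × 2.95 = 24.02 ft³/s
w_6 = (16.8 − 11.9)/2 = 2.45 ft; q_6 = 2.48 × 1.80 × 2.45 = 10.94 ft³/s
Stations 1, 7 contribute zero (depth or velocity is 0).
Q = Σ qᵢ = 92.02 ft³/s

92.0 ft³/s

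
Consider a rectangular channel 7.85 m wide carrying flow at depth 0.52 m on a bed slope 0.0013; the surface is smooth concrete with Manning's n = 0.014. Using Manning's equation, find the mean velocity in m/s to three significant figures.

A = b·y = 7.85 × 0.52 = 4.082 m²
P = b + 2y = 7.85 + 2×0.52 = 8.890 m
R = A/P = 4.082/8.890 = 0.4592 m
Q = (1/n)·A·R^(2/3)·S^(1/2) = (1/0.014) × 4.082 × 0.4592^(2/3) × 0.0013^(1/2) = 6.257 m³/s
V = Q/A = 6.257/4.082 = 1.533 m/s

1.53 m/s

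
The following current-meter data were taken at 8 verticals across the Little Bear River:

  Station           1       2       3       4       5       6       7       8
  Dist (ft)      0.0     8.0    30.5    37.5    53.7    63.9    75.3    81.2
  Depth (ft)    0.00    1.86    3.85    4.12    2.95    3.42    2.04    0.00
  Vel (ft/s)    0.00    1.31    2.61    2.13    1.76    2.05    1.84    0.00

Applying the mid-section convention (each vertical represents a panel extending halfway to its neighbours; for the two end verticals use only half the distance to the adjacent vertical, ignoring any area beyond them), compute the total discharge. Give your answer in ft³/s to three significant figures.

464 ft³/s

w_2 = (30.5 − 0.0)/2 = 15.25 ft; q_2 = 1.31 × 1.86 × 15.25 = 37.16 ft³/s
w_3 = (37.5 − 8.0)/2 = 14.75 ft; q_3 = 2.61 × 3.85 × 14.75 = 148.2 ft³/s
w_4 = (53.7 − 30.5)/2 = 11.6 ft; q_4 = 2.13 × 4.12 × 11.6 = 101.8 ft³/s
w_5 = (63.9 − 37.5)/2 = 13.2 ft; q_5 = 1.76 × 2.95 × 13.2 = 68.53 ft³/s
w_6 = (75.3 − 53.7)/2 = 10.8 ft; q_6 = 2.05 × 3.42 × 10.8 = 75.72 ft³/s
w_7 = (81.2 − 63.9)/2 = 8.65 ft; q_7 = 1.84 × 2.04 × 8.65 = 32.47 ft³/s
Stations 1, 8 contribute zero (depth or velocity is 0).
Q = Σ qᵢ = 463.9 ft³/s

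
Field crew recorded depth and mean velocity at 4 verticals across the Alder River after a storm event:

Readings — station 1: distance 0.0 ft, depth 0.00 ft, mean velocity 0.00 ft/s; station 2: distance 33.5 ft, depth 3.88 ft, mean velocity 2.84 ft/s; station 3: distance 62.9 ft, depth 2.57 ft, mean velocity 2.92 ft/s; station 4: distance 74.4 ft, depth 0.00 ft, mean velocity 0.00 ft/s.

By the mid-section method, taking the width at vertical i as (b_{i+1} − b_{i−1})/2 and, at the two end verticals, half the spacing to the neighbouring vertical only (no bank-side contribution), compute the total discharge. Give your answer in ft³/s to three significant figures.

500 ft³/s

w_2 = (62.9 − 0.0)/2 = 31.45 ft; q_2 = 2.84 × 3.88 × 31.45 = 346.6 ft³/s
w_3 = (74.4 − 33.5)/2 = 20.45 ft; q_3 = 2.92 × 2.57 × 20.45 = 153.5 ft³/s
Stations 1, 4 contribute zero (depth or velocity is 0).
Q = Σ qᵢ = 500.0 ft³/s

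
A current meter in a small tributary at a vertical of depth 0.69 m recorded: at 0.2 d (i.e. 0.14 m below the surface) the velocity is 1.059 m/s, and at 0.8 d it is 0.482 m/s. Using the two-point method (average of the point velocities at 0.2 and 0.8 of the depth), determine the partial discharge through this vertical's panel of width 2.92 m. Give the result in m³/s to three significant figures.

1.55 m³/s

v̄ = (1.059 + 0.482) / 2 = 0.7705 m/s
q = v̄ × d × w = 0.7705 × 0.69 × 2.92 = 1.552 m³/s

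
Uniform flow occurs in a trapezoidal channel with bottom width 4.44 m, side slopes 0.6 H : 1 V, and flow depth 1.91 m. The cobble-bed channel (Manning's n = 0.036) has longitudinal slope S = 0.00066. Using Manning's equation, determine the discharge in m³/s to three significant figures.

A = (b + z·y)·y = (4.44 + 0.6×1.91)×1.91 = 10.67 m²
P = b + 2y√(1+z²) = 4.44 + 2×1.91×√(1+0.6²) = 8.895 m
R = A/P = 10.67/8.895 = 1.199 m
Q = (1/n)·A·R^(2/3)·S^(1/2) = (1/0.036) × 10.67 × 1.199^(2/3) × 0.00066^(1/2) = 8.595 m³/s

8.60 m³/s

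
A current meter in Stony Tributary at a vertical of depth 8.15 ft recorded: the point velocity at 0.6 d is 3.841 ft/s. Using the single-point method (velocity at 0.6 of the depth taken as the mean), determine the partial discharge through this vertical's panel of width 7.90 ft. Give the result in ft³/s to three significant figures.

247 ft³/s

v̄ = v₀.₆ = 3.841 ft/s
q = v̄ × d × w = 3.841 × 8.15 × 7.90 = 247.3 ft³/s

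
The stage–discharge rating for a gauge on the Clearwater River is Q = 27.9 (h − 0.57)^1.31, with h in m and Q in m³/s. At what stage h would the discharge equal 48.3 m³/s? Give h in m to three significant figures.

2.09 m

h − h₀ = (Q/C)^(1/b) = (48.3/27.9)^(1/1.31) = 1.520 m
h = 0.57 + 1.520 = 2.090 m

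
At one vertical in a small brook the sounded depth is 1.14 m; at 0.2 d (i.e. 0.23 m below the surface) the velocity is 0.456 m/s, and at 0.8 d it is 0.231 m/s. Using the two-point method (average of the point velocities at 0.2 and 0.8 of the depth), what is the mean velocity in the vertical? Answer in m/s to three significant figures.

v̄ = (0.456 + 0.231) / 2 = 0.3435 m/s

0.344 m/s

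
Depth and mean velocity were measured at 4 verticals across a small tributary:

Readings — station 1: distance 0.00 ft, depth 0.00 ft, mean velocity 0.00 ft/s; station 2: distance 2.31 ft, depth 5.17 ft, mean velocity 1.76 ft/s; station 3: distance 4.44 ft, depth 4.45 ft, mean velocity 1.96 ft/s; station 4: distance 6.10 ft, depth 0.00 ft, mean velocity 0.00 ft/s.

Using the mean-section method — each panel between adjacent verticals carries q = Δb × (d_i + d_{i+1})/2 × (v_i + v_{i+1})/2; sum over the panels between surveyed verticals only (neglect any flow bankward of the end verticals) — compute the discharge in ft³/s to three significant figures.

Panel 1-2: Δb = 2.31 ft, d̄ = (0.00+5.17)/2 = 2.585, v̄ = (0.00+1.76)/2 = 0.88 → q = 2.31×2.585×0.88 = 5.255 ft³/s
Panel 2-3: Δb = 2.13 ft, d̄ = (5.17+4.45)/2 = 4.81, v̄ = (1.76+1.96)/2 = 1.86 → q = 2.13×4.81×1.86 = 19.06 ft³/s
Panel 3-4: Δb = 1.66 ft, d̄ = (4.45+0.00)/2 = 2.225, v̄ = (1.96+0.00)/2 = 0.98 → q = 1.66×2.225×0.98 = 3.620 ft³/s
Q = Σ q = 27.93 ft³/s

27.9 ft³/s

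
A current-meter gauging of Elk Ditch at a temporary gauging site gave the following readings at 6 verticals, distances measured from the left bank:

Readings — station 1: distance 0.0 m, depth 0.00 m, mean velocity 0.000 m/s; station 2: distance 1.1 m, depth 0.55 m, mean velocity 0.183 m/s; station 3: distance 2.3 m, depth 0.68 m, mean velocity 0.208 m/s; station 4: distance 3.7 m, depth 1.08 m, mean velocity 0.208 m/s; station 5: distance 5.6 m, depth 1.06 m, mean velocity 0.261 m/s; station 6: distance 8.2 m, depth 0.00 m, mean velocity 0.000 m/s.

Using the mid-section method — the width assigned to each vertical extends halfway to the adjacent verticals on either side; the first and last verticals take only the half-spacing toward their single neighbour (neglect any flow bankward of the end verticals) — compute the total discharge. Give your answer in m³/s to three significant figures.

w_2 = (2.3 − 0.0)/2 = 1.15 m; q_2 = 0.183 × 0.55 × 1.15 = 0.1157 m³/s
w_3 = (3.7 − 1.1)/2 = 1.3 m; q_3 = 0.208 × 0.68 × 1.3 = 0.1839 m³/s
w_4 = (5.6 − 2.3)/2 = 1.65 m; q_4 = 0.208 × 1.08 × 1.65 = 0.3707 m³/s
w_5 = (8.2 − 3.7)/2 = 2.25 m; q_5 = 0.261 × 1.06 × 2.25 = 0.6225 m³/s
Stations 1, 6 contribute zero (depth or velocity is 0).
Q = Σ qᵢ = 1.293 m³/s

1.29 m³/s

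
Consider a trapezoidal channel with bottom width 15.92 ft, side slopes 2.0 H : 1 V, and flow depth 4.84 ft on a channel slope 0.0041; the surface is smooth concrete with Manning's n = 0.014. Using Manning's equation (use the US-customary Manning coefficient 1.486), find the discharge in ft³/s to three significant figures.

1870 ft³/s

A = (b + z·y)·y = (15.92 + 2.0×4.84)×4.84 = 123.9 ft²
P = b + 2y√(1+z²) = 15.92 + 2×4.84×√(1+2.0²) = 37.57 ft
R = A/P = 123.9/37.57 = 3.298 ft
Q = (1.486/n)·A·R^(2/3)·S^(1/2) = (1.486/0.014) × 123.9 × 3.298^(2/3) × 0.0041^(1/2) = 1866 ft³/s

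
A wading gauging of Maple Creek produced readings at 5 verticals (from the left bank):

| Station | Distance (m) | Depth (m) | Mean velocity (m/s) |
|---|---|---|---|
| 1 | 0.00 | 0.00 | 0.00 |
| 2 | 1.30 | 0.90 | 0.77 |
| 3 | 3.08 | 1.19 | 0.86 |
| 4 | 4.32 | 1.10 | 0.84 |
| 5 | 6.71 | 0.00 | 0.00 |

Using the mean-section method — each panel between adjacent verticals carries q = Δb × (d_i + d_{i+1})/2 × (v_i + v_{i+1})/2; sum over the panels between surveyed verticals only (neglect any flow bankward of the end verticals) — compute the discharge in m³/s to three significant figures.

Panel 1-2: Δb = 1.3 m, d̄ = (0.00+0.90)/2 = 0.45, v̄ = (0.00+0.77)/2 = 0.385 → q = 1.3×0.45×0.385 = 0.2252 m³/s
Panel 2-3: Δb = 1.78 m, d̄ = (0.90+1.19)/2 = 1.045, v̄ = (0.77+0.86)/2 = 0.815 → q = 1.78×1.045×0.815 = 1.516 m³/s
Panel 3-4: Δb = 1.24 m, d̄ = (1.19+1.10)/2 = 1.145, v̄ = (0.86+0.84)/2 = 0.85 → q = 1.24×1.145×0.85 = 1.207 m³/s
Panel 4-5: Δb = 2.39 m, d̄ = (1.10+0.00)/2 = 0.55, v̄ = (0.84+0.00)/2 = 0.42 → q = 2.39×0.55×0.42 = 0.5521 m³/s
Q = Σ q = 3.500 m³/s

3.50 m³/s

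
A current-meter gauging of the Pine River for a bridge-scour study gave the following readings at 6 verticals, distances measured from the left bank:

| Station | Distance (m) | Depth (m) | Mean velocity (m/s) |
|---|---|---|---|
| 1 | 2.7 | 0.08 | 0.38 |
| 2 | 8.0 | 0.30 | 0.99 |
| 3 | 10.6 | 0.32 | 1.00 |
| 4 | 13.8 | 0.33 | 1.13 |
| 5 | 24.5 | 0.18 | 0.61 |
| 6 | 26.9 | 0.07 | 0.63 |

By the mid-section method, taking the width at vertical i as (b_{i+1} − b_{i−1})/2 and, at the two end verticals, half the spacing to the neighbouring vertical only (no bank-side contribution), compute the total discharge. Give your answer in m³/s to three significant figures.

5.55 m³/s

w_1 = (8.0 − 2.7)/2 = 2.65 m; q_1 = 0.38 × 0.08 × 2.65 = 0.08056 m³/s
w_2 = (10.6 − 2.7)/2 = 3.95 m; q_2 = 0.99 × 0.30 × 3.95 = 1.173 m³/s
w_3 = (13.8 − 8.0)/2 = 2.9 m; q_3 = 1.00 × 0.32 × 2.9 = 0.9280 m³/s
w_4 = (24.5 − 10.6)/2 = 6.95 m; q_4 = 1.13 × 0.33 × 6.95 = 2.592 m³/s
w_5 = (26.9 − 13.8)/2 = 6.55 m; q_5 = 0.61 × 0.18 × 6.55 = 0.7192 m³/s
w_6 = (26.9 − 24.5)/2 = 1.2 m; q_6 = 0.63 × 0.07 × 1.2 = 0.05292 m³/s
Q = Σ qᵢ = 5.545 m³/s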